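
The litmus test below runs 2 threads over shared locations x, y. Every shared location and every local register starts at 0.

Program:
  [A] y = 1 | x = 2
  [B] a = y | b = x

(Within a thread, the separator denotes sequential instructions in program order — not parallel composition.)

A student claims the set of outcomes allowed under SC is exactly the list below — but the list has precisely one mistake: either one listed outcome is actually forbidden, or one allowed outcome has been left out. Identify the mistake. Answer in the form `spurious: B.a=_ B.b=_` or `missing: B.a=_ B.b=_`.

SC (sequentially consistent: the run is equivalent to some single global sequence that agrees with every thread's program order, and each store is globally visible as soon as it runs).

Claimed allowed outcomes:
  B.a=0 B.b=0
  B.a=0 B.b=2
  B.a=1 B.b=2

outcome vector order: (B.a,B.b)
SC (4): 00; 02; 10; 12
SC∖claimed = {10}

missing: B.a=1 B.b=0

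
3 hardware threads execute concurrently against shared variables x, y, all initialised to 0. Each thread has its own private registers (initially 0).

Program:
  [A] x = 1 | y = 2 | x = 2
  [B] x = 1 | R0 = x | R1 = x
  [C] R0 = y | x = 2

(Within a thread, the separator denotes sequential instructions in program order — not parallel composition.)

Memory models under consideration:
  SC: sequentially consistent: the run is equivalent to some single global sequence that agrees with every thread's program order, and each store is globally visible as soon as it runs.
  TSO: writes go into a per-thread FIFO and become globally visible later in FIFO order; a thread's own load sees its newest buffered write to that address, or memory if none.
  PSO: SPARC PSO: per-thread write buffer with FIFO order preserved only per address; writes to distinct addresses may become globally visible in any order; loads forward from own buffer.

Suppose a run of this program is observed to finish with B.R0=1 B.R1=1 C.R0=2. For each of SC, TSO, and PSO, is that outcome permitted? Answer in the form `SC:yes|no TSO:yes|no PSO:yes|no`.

outcome vector order: (B.R0,B.R1,C.R0)
under SC → <1 1 0>; <1 1 2>; <1 2 0>; <1 2 2>; <2 1 0>; <2 2 0>; <2 2 2>
under TSO → <1 1 0>; <1 1 2>; <1 2 0>; <1 2 2>; <2 1 0>; <2 2 0>; <2 2 2>
under PSO → <1 1 0>; <1 1 2>; <1 2 0>; <1 2 2>; <2 1 0>; <2 1 2>; <2 2 0>; <2 2 2>
target <1 1 2> ∈ {SC,TSO,PSO}

SC:yes TSO:yes PSO:yes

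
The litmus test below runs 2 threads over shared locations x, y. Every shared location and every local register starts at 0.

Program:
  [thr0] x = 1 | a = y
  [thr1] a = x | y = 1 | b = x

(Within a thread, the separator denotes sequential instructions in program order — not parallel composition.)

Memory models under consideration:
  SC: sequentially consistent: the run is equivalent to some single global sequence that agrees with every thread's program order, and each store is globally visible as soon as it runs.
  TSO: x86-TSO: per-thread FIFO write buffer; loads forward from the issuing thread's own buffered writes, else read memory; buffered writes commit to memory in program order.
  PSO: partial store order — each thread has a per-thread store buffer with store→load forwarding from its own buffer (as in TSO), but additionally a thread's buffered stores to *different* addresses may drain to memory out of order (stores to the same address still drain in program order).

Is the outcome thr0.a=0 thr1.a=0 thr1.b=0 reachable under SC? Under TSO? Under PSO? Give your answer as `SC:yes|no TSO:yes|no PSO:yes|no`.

SC:no TSO:yes PSO:yes

outcome vector order: (thr0.a,thr1.a,thr1.b)
SC: 5 outcomes — {0/0/1 0/1/1 1/0/0 1/0/1 1/1/1}
TSO: 6 outcomes — {0/0/0 0/0/1 0/1/1 1/0/0 1/0/1 1/1/1}
PSO: 6 outcomes — {0/0/0 0/0/1 0/1/1 1/0/0 1/0/1 1/1/1}
target 0/0/0 ∈ {TSO,PSO}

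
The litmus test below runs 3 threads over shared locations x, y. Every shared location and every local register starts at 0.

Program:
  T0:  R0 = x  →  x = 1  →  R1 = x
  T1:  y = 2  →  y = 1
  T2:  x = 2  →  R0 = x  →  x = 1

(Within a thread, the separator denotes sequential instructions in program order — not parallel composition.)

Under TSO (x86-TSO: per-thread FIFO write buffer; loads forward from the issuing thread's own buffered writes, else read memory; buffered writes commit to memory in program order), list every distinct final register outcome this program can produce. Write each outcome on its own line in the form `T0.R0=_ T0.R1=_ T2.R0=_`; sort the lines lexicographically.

outcome vector order: (T0.R0,T0.R1,T2.R0)
|TSO outcomes| = 6

T0.R0=0 T0.R1=1 T2.R0=1
T0.R0=0 T0.R1=1 T2.R0=2
T0.R0=0 T0.R1=2 T2.R0=2
T0.R0=1 T0.R1=1 T2.R0=2
T0.R0=2 T0.R1=1 T2.R0=1
T0.R0=2 T0.R1=1 T2.R0=2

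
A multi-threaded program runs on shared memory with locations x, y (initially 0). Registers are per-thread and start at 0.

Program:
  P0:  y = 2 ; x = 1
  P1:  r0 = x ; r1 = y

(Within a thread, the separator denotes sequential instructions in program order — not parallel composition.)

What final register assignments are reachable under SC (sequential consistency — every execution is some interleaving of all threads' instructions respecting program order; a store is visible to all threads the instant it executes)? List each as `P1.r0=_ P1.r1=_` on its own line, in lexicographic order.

outcome vector order: (P1.r0,P1.r1)
|SC outcomes| = 3

P1.r0=0 P1.r1=0
P1.r0=0 P1.r1=2
P1.r0=1 P1.r1=2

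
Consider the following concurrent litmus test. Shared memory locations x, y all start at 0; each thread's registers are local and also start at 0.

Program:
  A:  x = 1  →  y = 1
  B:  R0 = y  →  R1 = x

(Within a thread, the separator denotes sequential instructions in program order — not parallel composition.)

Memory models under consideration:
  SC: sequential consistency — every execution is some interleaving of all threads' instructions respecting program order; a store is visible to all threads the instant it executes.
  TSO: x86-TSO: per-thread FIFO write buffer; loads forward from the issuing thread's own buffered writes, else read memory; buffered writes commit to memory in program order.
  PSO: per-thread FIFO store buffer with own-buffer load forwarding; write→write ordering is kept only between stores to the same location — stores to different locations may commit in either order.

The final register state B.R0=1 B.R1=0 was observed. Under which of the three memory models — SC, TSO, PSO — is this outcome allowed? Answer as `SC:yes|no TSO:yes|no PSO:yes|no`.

outcome vector order: (B.R0,B.R1)
under SC → 0/0 0/1 1/1
under TSO → 0/0 0/1 1/1
under PSO → 0/0 0/1 1/0 1/1
target 1/0 ∈ {PSO}

SC:no TSO:no PSO:yes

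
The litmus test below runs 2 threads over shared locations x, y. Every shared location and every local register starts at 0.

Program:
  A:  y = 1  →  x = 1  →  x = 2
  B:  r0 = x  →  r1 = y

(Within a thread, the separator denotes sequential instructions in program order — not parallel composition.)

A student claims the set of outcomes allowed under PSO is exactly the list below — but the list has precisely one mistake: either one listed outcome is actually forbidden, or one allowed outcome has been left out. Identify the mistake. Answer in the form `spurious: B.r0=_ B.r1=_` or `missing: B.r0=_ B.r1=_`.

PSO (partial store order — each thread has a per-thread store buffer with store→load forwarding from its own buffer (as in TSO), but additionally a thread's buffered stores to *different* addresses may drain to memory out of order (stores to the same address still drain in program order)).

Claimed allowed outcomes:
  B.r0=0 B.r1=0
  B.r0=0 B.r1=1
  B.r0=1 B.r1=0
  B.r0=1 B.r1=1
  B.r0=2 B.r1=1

outcome vector order: (B.r0,B.r1)
under PSO → (0,0), (0,1), (1,0), (1,1), (2,0), (2,1)
PSO∖claimed = {(2,0)}

missing: B.r0=2 B.r1=0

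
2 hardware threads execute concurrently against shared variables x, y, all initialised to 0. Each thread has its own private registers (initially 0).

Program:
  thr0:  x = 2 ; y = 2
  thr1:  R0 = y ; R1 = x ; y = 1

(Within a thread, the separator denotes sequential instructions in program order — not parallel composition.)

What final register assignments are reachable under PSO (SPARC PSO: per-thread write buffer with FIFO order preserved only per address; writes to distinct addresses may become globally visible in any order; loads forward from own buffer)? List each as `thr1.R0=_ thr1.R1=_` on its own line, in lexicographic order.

thr1.R0=0 thr1.R1=0
thr1.R0=0 thr1.R1=2
thr1.R0=2 thr1.R1=0
thr1.R0=2 thr1.R1=2

outcome vector order: (thr1.R0,thr1.R1)
|PSO outcomes| = 4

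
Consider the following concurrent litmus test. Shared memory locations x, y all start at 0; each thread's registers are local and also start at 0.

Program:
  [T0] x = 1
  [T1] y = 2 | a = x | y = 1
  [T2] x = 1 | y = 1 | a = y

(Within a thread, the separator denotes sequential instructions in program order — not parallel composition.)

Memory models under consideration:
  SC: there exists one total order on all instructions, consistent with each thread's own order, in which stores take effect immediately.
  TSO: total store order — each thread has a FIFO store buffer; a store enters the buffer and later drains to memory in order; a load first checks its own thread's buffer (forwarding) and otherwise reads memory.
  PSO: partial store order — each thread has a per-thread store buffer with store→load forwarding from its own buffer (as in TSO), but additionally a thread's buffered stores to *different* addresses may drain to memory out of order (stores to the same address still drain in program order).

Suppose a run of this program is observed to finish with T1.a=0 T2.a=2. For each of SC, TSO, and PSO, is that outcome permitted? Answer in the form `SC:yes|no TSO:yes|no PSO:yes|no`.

SC:no TSO:yes PSO:yes

outcome vector order: (T1.a,T2.a)
SC (3): 0/1; 1/1; 1/2
TSO (4): 0/1; 0/2; 1/1; 1/2
PSO (4): 0/1; 0/2; 1/1; 1/2
target 0/2 ∈ {TSO,PSO}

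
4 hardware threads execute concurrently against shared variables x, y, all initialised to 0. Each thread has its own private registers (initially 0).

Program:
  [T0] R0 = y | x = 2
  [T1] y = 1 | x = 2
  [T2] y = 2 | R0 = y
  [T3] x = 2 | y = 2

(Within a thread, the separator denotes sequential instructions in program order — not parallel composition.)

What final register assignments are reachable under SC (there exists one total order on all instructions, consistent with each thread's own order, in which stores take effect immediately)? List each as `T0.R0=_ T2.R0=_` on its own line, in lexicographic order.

outcome vector order: (T0.R0,T2.R0)
|SC outcomes| = 6

T0.R0=0 T2.R0=1
T0.R0=0 T2.R0=2
T0.R0=1 T2.R0=1
T0.R0=1 T2.R0=2
T0.R0=2 T2.R0=1
T0.R0=2 T2.R0=2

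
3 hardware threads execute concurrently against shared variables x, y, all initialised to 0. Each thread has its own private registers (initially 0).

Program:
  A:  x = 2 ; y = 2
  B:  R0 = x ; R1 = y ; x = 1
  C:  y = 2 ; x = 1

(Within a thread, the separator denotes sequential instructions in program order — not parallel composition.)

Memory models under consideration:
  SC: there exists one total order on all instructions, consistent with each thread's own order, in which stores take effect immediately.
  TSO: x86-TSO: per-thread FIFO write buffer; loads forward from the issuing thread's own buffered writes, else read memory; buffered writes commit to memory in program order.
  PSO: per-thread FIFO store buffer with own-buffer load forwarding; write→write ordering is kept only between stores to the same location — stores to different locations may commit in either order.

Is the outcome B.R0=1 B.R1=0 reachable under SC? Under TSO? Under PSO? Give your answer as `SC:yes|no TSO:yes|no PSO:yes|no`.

SC:no TSO:no PSO:yes

outcome vector order: (B.R0,B.R1)
SC (5): <0 0>; <0 2>; <1 2>; <2 0>; <2 2>
TSO (5): <0 0>; <0 2>; <1 2>; <2 0>; <2 2>
PSO (6): <0 0>; <0 2>; <1 0>; <1 2>; <2 0>; <2 2>
target <1 0> ∈ {PSO}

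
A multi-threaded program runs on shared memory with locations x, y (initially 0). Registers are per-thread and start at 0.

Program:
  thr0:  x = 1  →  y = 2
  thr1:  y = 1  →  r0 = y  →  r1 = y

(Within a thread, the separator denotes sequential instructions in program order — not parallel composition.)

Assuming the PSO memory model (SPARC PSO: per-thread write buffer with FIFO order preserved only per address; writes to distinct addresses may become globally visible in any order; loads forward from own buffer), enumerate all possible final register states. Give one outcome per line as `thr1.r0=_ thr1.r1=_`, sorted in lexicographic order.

outcome vector order: (thr1.r0,thr1.r1)
|PSO outcomes| = 3

thr1.r0=1 thr1.r1=1
thr1.r0=1 thr1.r1=2
thr1.r0=2 thr1.r1=2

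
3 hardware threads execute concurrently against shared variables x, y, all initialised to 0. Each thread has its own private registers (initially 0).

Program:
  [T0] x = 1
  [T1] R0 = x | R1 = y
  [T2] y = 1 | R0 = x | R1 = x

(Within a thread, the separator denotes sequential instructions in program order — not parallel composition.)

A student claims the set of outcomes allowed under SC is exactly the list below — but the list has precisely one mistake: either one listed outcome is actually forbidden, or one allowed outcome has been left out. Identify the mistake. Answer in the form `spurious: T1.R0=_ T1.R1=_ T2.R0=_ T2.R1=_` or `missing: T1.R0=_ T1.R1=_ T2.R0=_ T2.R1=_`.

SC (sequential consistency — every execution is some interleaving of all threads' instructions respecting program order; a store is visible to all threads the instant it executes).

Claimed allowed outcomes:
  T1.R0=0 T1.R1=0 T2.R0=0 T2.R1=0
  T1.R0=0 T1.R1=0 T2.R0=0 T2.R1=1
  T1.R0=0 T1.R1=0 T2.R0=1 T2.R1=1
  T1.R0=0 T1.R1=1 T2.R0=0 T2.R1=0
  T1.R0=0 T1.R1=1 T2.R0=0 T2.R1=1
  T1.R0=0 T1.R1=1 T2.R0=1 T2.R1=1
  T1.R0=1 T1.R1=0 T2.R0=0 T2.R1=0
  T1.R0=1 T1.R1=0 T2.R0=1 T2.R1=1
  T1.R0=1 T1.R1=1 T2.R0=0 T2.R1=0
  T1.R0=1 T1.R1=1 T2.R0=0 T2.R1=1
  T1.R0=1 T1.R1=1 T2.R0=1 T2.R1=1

outcome vector order: (T1.R0,T1.R1,T2.R0,T2.R1)
SC (10): <0 0 0 0> <0 0 0 1> <0 0 1 1> <0 1 0 0> <0 1 0 1> <0 1 1 1> <1 0 1 1> <1 1 0 0> <1 1 0 1> <1 1 1 1>
claimed∖SC = {<1 0 0 0>}

spurious: T1.R0=1 T1.R1=0 T2.R0=0 T2.R1=0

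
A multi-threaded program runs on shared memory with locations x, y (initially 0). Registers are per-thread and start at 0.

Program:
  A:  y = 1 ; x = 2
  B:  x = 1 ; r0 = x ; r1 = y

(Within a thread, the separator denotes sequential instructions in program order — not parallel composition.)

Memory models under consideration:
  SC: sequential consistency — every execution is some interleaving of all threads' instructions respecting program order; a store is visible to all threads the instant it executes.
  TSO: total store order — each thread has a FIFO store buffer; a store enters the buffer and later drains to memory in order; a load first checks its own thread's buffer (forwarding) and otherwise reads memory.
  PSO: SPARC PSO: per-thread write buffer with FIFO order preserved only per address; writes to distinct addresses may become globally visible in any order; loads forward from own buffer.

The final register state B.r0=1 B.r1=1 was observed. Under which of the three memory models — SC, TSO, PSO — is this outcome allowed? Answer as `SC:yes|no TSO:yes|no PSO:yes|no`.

SC:yes TSO:yes PSO:yes

outcome vector order: (B.r0,B.r1)
[SC] allowed = {1/0; 1/1; 2/1}
[TSO] allowed = {1/0; 1/1; 2/1}
[PSO] allowed = {1/0; 1/1; 2/0; 2/1}
target 1/1 ∈ {SC,TSO,PSO}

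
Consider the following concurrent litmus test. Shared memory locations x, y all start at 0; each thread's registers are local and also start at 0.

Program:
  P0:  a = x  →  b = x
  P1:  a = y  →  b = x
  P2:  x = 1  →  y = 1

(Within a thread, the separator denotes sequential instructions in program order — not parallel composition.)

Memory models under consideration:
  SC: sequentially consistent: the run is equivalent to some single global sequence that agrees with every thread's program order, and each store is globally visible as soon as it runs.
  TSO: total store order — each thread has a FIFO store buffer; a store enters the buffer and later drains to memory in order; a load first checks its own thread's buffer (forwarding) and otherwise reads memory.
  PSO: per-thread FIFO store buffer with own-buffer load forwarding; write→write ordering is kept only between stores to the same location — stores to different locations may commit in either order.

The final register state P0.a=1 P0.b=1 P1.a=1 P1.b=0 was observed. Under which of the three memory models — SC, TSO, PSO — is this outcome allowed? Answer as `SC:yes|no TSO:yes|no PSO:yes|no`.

outcome vector order: (P0.a,P0.b,P1.a,P1.b)
[SC] allowed = {<0 0 0 0>; <0 0 0 1>; <0 0 1 1>; <0 1 0 0>; <0 1 0 1>; <0 1 1 1>; <1 1 0 0>; <1 1 0 1>; <1 1 1 1>}
[TSO] allowed = {<0 0 0 0>; <0 0 0 1>; <0 0 1 1>; <0 1 0 0>; <0 1 0 1>; <0 1 1 1>; <1 1 0 0>; <1 1 0 1>; <1 1 1 1>}
[PSO] allowed = {<0 0 0 0>; <0 0 0 1>; <0 0 1 0>; <0 0 1 1>; <0 1 0 0>; <0 1 0 1>; <0 1 1 0>; <0 1 1 1>; <1 1 0 0>; <1 1 0 1>; <1 1 1 0>; <1 1 1 1>}
target <1 1 1 0> ∈ {PSO}

SC:no TSO:no PSO:yes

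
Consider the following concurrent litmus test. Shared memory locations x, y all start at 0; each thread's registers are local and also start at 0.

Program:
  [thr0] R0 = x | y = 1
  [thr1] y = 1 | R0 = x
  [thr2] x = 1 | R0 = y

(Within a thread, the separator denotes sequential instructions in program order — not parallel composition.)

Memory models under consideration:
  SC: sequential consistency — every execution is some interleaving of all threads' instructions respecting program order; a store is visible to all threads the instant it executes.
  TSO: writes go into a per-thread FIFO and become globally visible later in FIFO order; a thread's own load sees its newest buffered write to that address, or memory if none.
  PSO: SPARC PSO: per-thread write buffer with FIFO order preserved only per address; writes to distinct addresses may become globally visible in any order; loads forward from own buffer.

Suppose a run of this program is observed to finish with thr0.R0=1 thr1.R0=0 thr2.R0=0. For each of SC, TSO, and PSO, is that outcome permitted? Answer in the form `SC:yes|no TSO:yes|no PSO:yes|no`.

SC:no TSO:yes PSO:yes

outcome vector order: (thr0.R0,thr1.R0,thr2.R0)
SC (6): 0/0/1; 0/1/0; 0/1/1; 1/0/1; 1/1/0; 1/1/1
TSO (8): 0/0/0; 0/0/1; 0/1/0; 0/1/1; 1/0/0; 1/0/1; 1/1/0; 1/1/1
PSO (8): 0/0/0; 0/0/1; 0/1/0; 0/1/1; 1/0/0; 1/0/1; 1/1/0; 1/1/1
target 1/0/0 ∈ {TSO,PSO}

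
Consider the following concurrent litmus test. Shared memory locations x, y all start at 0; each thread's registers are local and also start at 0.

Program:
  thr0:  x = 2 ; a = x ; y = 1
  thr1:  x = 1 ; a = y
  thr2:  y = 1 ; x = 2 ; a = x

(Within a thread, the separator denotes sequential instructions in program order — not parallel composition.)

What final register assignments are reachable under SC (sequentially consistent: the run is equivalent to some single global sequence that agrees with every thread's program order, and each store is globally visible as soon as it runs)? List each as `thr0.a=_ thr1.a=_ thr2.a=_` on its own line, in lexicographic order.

outcome vector order: (thr0.a,thr1.a,thr2.a)
|SC outcomes| = 6

thr0.a=1 thr1.a=0 thr2.a=2
thr0.a=1 thr1.a=1 thr2.a=1
thr0.a=1 thr1.a=1 thr2.a=2
thr0.a=2 thr1.a=0 thr2.a=2
thr0.a=2 thr1.a=1 thr2.a=1
thr0.a=2 thr1.a=1 thr2.a=2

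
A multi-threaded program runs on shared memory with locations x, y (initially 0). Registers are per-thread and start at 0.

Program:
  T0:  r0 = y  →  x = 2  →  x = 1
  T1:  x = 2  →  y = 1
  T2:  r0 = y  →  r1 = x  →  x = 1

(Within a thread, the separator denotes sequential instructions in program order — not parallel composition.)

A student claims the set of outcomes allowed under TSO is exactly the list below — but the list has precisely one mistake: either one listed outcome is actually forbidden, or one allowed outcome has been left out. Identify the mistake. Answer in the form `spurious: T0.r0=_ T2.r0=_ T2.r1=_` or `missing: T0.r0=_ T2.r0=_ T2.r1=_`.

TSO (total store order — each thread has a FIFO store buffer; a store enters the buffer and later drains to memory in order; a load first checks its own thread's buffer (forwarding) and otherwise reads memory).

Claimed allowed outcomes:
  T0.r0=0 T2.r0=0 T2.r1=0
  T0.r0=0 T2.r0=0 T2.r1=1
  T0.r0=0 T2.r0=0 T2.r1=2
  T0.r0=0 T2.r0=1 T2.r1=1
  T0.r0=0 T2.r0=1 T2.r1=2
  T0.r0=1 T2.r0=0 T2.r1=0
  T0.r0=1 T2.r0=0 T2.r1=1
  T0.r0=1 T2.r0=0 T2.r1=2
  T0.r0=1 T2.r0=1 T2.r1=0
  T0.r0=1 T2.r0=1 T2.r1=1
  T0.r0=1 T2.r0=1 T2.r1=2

outcome vector order: (T0.r0,T2.r0,T2.r1)
under TSO → <0 0 0>, <0 0 1>, <0 0 2>, <0 1 1>, <0 1 2>, <1 0 0>, <1 0 1>, <1 0 2>, <1 1 1>, <1 1 2>
claimed∖TSO = {<1 1 0>}

spurious: T0.r0=1 T2.r0=1 T2.r1=0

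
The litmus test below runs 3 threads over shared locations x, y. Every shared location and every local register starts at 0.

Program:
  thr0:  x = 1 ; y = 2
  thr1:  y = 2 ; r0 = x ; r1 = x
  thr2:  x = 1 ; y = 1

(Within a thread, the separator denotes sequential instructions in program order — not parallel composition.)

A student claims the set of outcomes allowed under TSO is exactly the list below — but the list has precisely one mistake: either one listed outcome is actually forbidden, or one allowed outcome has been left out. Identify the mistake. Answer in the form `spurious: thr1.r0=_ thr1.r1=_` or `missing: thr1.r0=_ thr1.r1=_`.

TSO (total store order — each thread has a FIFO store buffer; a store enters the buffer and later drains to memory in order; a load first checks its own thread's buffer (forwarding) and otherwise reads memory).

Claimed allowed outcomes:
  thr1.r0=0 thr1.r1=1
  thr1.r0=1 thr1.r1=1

missing: thr1.r0=0 thr1.r1=0

outcome vector order: (thr1.r0,thr1.r1)
TSO (3): <0 0>; <0 1>; <1 1>
TSO∖claimed = {<0 0>}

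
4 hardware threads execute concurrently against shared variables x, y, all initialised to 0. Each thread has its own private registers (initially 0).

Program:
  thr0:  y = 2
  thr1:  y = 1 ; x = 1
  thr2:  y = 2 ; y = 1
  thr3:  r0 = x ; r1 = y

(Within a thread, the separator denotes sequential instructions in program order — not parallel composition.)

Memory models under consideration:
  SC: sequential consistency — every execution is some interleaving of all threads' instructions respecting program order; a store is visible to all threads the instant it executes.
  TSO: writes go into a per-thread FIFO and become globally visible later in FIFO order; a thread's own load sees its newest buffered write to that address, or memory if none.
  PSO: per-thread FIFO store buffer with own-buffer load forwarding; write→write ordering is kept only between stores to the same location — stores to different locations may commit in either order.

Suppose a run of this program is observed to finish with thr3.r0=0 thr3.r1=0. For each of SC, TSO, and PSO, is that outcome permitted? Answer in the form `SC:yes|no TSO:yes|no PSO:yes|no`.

SC:yes TSO:yes PSO:yes

outcome vector order: (thr3.r0,thr3.r1)
under SC → 0/0; 0/1; 0/2; 1/1; 1/2
under TSO → 0/0; 0/1; 0/2; 1/1; 1/2
under PSO → 0/0; 0/1; 0/2; 1/0; 1/1; 1/2
target 0/0 ∈ {SC,TSO,PSO}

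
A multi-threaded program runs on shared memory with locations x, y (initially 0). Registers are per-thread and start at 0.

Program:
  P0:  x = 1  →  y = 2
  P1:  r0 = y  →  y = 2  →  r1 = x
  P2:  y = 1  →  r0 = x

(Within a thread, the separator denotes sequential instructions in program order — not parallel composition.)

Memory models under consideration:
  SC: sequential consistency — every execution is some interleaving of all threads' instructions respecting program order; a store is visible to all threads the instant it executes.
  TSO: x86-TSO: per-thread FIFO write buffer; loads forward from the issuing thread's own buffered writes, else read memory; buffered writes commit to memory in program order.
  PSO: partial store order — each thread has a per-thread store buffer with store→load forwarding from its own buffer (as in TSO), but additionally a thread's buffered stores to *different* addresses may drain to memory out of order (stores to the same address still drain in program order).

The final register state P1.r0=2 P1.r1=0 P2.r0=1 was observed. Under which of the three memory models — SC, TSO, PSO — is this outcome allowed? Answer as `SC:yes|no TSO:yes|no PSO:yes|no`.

SC:no TSO:no PSO:yes

outcome vector order: (P1.r0,P1.r1,P2.r0)
[SC] allowed = {(0,0,0), (0,0,1), (0,1,0), (0,1,1), (1,0,0), (1,0,1), (1,1,0), (1,1,1), (2,1,0), (2,1,1)}
[TSO] allowed = {(0,0,0), (0,0,1), (0,1,0), (0,1,1), (1,0,0), (1,0,1), (1,1,0), (1,1,1), (2,1,0), (2,1,1)}
[PSO] allowed = {(0,0,0), (0,0,1), (0,1,0), (0,1,1), (1,0,0), (1,0,1), (1,1,0), (1,1,1), (2,0,0), (2,0,1), (2,1,0), (2,1,1)}
target (2,0,1) ∈ {PSO}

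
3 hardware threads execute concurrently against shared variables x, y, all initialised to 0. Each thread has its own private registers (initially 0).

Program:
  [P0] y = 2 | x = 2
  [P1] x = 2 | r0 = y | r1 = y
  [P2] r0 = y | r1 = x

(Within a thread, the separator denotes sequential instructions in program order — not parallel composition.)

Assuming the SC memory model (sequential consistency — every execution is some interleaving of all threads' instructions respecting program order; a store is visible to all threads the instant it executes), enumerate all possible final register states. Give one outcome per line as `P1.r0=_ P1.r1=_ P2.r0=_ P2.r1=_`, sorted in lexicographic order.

outcome vector order: (P1.r0,P1.r1,P2.r0,P2.r1)
|SC outcomes| = 10

P1.r0=0 P1.r1=0 P2.r0=0 P2.r1=0
P1.r0=0 P1.r1=0 P2.r0=0 P2.r1=2
P1.r0=0 P1.r1=0 P2.r0=2 P2.r1=2
P1.r0=0 P1.r1=2 P2.r0=0 P2.r1=0
P1.r0=0 P1.r1=2 P2.r0=0 P2.r1=2
P1.r0=0 P1.r1=2 P2.r0=2 P2.r1=2
P1.r0=2 P1.r1=2 P2.r0=0 P2.r1=0
P1.r0=2 P1.r1=2 P2.r0=0 P2.r1=2
P1.r0=2 P1.r1=2 P2.r0=2 P2.r1=0
P1.r0=2 P1.r1=2 P2.r0=2 P2.r1=2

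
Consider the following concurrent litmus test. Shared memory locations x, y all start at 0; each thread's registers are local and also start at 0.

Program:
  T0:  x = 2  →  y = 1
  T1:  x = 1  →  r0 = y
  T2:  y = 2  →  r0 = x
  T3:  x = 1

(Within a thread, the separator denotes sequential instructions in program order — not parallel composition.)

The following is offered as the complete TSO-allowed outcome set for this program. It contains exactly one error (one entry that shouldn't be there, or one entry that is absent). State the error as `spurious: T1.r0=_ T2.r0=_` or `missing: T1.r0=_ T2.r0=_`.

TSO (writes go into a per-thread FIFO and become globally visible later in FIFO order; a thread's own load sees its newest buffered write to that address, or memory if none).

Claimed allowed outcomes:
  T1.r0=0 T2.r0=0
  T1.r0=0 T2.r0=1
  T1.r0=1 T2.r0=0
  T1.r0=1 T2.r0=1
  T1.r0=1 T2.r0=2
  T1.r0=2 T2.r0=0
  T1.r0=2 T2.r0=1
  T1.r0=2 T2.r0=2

outcome vector order: (T1.r0,T2.r0)
under TSO → (0,0), (0,1), (0,2), (1,0), (1,1), (1,2), (2,0), (2,1), (2,2)
TSO∖claimed = {(0,2)}

missing: T1.r0=0 T2.r0=2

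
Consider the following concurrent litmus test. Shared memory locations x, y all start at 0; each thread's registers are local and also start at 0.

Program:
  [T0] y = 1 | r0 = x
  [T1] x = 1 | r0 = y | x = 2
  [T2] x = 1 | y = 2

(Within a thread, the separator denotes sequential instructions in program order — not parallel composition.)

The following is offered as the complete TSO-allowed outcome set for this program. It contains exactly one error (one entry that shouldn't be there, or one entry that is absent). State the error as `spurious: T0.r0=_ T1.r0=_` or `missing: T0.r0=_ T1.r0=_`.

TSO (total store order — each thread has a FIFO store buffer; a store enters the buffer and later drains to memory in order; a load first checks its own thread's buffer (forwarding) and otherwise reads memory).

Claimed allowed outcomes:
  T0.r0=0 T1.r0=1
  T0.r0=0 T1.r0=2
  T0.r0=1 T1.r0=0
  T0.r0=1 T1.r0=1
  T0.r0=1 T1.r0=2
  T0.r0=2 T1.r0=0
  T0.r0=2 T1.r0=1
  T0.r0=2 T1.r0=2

outcome vector order: (T0.r0,T1.r0)
TSO: 9 outcomes — {0/0 0/1 0/2 1/0 1/1 1/2 2/0 2/1 2/2}
TSO∖claimed = {0/0}

missing: T0.r0=0 T1.r0=0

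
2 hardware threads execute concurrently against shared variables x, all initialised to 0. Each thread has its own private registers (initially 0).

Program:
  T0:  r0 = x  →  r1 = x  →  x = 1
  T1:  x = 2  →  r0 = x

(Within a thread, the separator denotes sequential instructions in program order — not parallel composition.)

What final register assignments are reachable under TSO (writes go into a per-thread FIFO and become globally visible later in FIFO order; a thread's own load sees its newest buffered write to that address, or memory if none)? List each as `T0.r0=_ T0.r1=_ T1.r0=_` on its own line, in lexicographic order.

T0.r0=0 T0.r1=0 T1.r0=1
T0.r0=0 T0.r1=0 T1.r0=2
T0.r0=0 T0.r1=2 T1.r0=1
T0.r0=0 T0.r1=2 T1.r0=2
T0.r0=2 T0.r1=2 T1.r0=1
T0.r0=2 T0.r1=2 T1.r0=2

outcome vector order: (T0.r0,T0.r1,T1.r0)
|TSO outcomes| = 6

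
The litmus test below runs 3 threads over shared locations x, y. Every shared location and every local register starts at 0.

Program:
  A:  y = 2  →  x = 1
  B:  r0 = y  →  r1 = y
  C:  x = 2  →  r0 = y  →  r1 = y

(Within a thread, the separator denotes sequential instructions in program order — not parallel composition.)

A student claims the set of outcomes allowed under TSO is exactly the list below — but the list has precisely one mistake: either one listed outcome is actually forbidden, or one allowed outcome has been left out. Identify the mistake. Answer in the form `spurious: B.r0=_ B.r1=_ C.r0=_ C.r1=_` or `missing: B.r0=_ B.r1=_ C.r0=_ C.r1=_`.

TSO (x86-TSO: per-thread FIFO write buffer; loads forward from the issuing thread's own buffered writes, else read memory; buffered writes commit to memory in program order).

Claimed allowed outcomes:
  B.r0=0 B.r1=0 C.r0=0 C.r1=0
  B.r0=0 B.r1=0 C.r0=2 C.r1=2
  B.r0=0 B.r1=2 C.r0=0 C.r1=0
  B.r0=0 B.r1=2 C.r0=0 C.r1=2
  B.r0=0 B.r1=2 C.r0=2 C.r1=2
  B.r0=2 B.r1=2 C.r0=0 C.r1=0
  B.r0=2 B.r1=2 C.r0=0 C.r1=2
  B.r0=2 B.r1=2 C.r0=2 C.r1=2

missing: B.r0=0 B.r1=0 C.r0=0 C.r1=2

outcome vector order: (B.r0,B.r1,C.r0,C.r1)
[TSO] allowed = {0/0/0/0; 0/0/0/2; 0/0/2/2; 0/2/0/0; 0/2/0/2; 0/2/2/2; 2/2/0/0; 2/2/0/2; 2/2/2/2}
TSO∖claimed = {0/0/0/2}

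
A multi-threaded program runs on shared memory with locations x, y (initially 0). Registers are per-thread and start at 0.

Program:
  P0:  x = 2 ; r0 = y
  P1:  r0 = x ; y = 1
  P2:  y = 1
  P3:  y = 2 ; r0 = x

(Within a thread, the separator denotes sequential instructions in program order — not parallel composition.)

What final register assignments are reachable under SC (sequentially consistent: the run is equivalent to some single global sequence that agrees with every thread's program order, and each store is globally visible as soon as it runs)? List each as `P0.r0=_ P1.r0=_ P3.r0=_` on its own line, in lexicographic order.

outcome vector order: (P0.r0,P1.r0,P3.r0)
|SC outcomes| = 10

P0.r0=0 P1.r0=0 P3.r0=2
P0.r0=0 P1.r0=2 P3.r0=2
P0.r0=1 P1.r0=0 P3.r0=0
P0.r0=1 P1.r0=0 P3.r0=2
P0.r0=1 P1.r0=2 P3.r0=0
P0.r0=1 P1.r0=2 P3.r0=2
P0.r0=2 P1.r0=0 P3.r0=0
P0.r0=2 P1.r0=0 P3.r0=2
P0.r0=2 P1.r0=2 P3.r0=0
P0.r0=2 P1.r0=2 P3.r0=2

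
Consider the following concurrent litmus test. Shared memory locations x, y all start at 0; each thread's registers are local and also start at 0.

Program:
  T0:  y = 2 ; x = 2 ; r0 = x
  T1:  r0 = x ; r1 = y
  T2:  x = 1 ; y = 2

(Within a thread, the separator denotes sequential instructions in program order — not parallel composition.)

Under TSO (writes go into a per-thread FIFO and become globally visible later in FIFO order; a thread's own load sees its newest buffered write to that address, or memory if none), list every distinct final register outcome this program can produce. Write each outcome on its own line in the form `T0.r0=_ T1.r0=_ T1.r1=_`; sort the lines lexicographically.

T0.r0=1 T1.r0=0 T1.r1=0
T0.r0=1 T1.r0=0 T1.r1=2
T0.r0=1 T1.r0=1 T1.r1=2
T0.r0=1 T1.r0=2 T1.r1=2
T0.r0=2 T1.r0=0 T1.r1=0
T0.r0=2 T1.r0=0 T1.r1=2
T0.r0=2 T1.r0=1 T1.r1=0
T0.r0=2 T1.r0=1 T1.r1=2
T0.r0=2 T1.r0=2 T1.r1=2

outcome vector order: (T0.r0,T1.r0,T1.r1)
|TSO outcomes| = 9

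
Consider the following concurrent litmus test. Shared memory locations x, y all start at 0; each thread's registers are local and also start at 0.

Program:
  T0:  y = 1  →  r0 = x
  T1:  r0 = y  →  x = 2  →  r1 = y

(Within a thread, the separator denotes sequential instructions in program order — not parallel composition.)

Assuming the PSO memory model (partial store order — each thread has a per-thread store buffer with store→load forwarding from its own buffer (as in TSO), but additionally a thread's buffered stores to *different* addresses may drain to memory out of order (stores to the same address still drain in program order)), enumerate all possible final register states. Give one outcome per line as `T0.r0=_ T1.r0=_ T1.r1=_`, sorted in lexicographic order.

outcome vector order: (T0.r0,T1.r0,T1.r1)
|PSO outcomes| = 6

T0.r0=0 T1.r0=0 T1.r1=0
T0.r0=0 T1.r0=0 T1.r1=1
T0.r0=0 T1.r0=1 T1.r1=1
T0.r0=2 T1.r0=0 T1.r1=0
T0.r0=2 T1.r0=0 T1.r1=1
T0.r0=2 T1.r0=1 T1.r1=1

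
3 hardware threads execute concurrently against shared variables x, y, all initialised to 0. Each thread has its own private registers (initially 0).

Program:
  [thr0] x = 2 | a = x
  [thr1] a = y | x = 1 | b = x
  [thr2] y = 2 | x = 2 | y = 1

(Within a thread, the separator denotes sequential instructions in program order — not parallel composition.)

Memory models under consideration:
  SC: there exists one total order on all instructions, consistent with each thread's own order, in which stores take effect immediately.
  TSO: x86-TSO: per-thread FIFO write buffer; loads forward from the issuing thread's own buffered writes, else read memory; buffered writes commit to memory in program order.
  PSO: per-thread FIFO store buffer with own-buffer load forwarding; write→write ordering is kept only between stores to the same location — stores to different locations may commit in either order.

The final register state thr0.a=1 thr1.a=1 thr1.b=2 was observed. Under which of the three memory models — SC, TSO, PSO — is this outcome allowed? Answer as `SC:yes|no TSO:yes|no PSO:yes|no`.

SC:no TSO:no PSO:yes

outcome vector order: (thr0.a,thr1.a,thr1.b)
SC (11): (1,0,1) (1,0,2) (1,1,1) (1,2,1) (1,2,2) (2,0,1) (2,0,2) (2,1,1) (2,1,2) (2,2,1) (2,2,2)
TSO (11): (1,0,1) (1,0,2) (1,1,1) (1,2,1) (1,2,2) (2,0,1) (2,0,2) (2,1,1) (2,1,2) (2,2,1) (2,2,2)
PSO (12): (1,0,1) (1,0,2) (1,1,1) (1,1,2) (1,2,1) (1,2,2) (2,0,1) (2,0,2) (2,1,1) (2,1,2) (2,2,1) (2,2,2)
target (1,1,2) ∈ {PSO}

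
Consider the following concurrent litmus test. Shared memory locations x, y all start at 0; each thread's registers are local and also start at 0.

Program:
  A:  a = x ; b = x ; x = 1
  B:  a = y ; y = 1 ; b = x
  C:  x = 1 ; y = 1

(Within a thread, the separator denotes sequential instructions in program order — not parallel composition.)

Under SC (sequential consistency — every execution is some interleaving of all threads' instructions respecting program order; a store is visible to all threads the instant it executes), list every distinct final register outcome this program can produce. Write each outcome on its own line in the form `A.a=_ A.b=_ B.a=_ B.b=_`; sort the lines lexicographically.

outcome vector order: (A.a,A.b,B.a,B.b)
|SC outcomes| = 9

A.a=0 A.b=0 B.a=0 B.b=0
A.a=0 A.b=0 B.a=0 B.b=1
A.a=0 A.b=0 B.a=1 B.b=1
A.a=0 A.b=1 B.a=0 B.b=0
A.a=0 A.b=1 B.a=0 B.b=1
A.a=0 A.b=1 B.a=1 B.b=1
A.a=1 A.b=1 B.a=0 B.b=0
A.a=1 A.b=1 B.a=0 B.b=1
A.a=1 A.b=1 B.a=1 B.b=1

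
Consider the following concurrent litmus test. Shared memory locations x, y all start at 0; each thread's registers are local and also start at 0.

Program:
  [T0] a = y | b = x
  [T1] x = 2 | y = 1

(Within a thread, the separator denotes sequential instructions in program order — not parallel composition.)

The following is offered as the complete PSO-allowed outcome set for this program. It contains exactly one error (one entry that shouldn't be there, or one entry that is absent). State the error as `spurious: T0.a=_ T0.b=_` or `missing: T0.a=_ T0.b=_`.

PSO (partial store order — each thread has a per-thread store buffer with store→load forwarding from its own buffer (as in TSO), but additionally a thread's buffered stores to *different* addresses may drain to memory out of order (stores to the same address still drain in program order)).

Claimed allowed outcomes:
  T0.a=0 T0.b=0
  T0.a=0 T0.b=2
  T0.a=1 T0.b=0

outcome vector order: (T0.a,T0.b)
under PSO → 00; 02; 10; 12
PSO∖claimed = {12}

missing: T0.a=1 T0.b=2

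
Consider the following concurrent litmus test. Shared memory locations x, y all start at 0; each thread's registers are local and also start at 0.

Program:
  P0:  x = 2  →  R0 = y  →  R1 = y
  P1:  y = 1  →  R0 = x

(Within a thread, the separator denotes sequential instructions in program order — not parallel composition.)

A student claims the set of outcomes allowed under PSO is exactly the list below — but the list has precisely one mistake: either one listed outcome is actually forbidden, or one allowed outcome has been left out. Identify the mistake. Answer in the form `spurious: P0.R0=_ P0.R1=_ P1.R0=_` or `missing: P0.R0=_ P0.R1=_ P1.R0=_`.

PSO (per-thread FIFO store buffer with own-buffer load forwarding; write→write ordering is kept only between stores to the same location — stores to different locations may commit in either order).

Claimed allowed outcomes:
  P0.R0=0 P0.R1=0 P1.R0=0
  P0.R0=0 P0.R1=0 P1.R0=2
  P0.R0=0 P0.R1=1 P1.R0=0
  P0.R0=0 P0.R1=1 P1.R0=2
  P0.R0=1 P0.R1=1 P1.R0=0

outcome vector order: (P0.R0,P0.R1,P1.R0)
PSO: 6 outcomes — {<0 0 0>; <0 0 2>; <0 1 0>; <0 1 2>; <1 1 0>; <1 1 2>}
PSO∖claimed = {<1 1 2>}

missing: P0.R0=1 P0.R1=1 P1.R0=2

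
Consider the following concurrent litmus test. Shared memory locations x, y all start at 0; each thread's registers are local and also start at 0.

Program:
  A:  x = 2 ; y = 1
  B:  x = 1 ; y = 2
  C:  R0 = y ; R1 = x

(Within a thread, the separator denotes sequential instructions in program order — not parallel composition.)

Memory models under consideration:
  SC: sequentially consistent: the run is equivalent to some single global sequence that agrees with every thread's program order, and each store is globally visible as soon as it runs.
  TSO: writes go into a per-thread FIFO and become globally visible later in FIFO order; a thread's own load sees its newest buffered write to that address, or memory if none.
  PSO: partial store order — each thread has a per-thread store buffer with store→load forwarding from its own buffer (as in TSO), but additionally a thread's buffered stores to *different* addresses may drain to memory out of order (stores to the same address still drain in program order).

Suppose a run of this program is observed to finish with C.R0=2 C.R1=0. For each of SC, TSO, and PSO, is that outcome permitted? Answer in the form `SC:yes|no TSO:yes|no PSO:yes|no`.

outcome vector order: (C.R0,C.R1)
SC (7): 00, 01, 02, 11, 12, 21, 22
TSO (7): 00, 01, 02, 11, 12, 21, 22
PSO (9): 00, 01, 02, 10, 11, 12, 20, 21, 22
target 20 ∈ {PSO}

SC:no TSO:no PSO:yes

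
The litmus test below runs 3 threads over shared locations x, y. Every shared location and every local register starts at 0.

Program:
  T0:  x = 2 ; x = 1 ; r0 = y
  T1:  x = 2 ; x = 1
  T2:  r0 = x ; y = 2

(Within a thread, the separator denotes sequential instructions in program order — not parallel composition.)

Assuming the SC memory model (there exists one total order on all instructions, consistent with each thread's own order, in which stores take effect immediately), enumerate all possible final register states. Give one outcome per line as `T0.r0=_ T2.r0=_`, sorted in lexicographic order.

outcome vector order: (T0.r0,T2.r0)
|SC outcomes| = 6

T0.r0=0 T2.r0=0
T0.r0=0 T2.r0=1
T0.r0=0 T2.r0=2
T0.r0=2 T2.r0=0
T0.r0=2 T2.r0=1
T0.r0=2 T2.r0=2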